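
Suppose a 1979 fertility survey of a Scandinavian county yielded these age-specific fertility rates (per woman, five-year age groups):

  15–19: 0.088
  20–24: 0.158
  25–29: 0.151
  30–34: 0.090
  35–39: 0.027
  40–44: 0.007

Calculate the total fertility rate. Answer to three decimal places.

Sum of ASFRs = 0.088 + 0.158 + 0.151 + 0.090 + 0.027 + 0.007 = 0.521
TFR = 5 × 0.521 = 2.605

2.605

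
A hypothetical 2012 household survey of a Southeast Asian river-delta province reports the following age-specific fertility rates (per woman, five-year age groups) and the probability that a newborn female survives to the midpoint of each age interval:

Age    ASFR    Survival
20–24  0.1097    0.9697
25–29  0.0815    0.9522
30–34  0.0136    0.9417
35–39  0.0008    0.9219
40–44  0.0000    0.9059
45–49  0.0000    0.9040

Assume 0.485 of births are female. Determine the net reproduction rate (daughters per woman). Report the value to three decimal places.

0.479

Proportion female at birth = 0.485.
Survival-weighted fertility by age (5·fₓ·Sₓ):
  20–24: 5 × 0.1097 × 0.9697 = 0.53188
  25–29: 5 × 0.0815 × 0.9522 = 0.38802
  30–34: 5 × 0.0136 × 0.9417 = 0.06404
  35–39: 5 × 0.0008 × 0.9219 = 0.00369
  40–44: 5 × 0.0000 × 0.9059 = 0.00000
  45–49: 5 × 0.0000 × 0.9040 = 0.00000
Sum = 0.98763
NRR = 0.485 × 0.98763 = 0.47900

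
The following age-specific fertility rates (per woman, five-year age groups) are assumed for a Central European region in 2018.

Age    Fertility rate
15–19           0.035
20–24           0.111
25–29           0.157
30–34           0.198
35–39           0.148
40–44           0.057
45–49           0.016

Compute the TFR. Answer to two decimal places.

3.61

Sum of ASFRs = 0.035 + 0.111 + 0.157 + 0.198 + 0.148 + 0.057 + 0.016 = 0.722
TFR = 5 × 0.722 = 3.61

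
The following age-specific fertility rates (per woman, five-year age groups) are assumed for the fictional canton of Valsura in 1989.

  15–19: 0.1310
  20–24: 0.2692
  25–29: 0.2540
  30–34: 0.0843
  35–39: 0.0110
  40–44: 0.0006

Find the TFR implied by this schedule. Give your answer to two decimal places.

3.75

Sum of ASFRs = 0.1310 + 0.2692 + 0.2540 + 0.0843 + 0.0110 + 0.0006 = 0.7501
TFR = 5 × 0.7501 = 3.7505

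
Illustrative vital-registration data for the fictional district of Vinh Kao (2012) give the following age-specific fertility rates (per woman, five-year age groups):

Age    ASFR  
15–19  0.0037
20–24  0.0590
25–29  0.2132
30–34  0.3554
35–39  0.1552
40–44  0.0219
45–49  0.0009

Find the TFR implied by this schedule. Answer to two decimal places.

Sum of ASFRs = 0.0037 + 0.0590 + 0.2132 + 0.3554 + 0.1552 + 0.0219 + 0.0009 = 0.8093
TFR = 5 × 0.8093 = 4.0465

4.05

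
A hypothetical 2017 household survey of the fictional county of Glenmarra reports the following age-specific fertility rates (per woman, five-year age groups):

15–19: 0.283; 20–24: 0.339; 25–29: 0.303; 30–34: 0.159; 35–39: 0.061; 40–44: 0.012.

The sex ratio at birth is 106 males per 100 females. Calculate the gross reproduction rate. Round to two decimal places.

2.81

Proportion female at birth = 100 / (100 + 106) = 0.48544.
Sum of ASFRs = 0.283 + 0.339 + 0.303 + 0.159 + 0.061 + 0.012 = 1.157
TFR = 5 × 1.157 = 5.785
GRR = 0.48544 × 5.785 = 2.80827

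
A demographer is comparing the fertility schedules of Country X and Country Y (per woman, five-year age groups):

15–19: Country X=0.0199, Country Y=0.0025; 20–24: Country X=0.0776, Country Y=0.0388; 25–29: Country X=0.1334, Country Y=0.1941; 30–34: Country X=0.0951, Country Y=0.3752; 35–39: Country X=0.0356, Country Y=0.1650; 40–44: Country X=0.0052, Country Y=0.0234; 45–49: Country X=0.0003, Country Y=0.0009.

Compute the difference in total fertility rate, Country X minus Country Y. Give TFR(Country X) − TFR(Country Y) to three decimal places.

-2.164

Country X:
  Sum of ASFRs = 0.0199 + 0.0776 + 0.1334 + 0.0951 + 0.0356 + 0.0052 + 0.0003 = 0.3671
  TFR = 5 × 0.3671 = 1.8355
Country Y:
  Sum of ASFRs = 0.0025 + 0.0388 + 0.1941 + 0.3752 + 0.1650 + 0.0234 + 0.0009 = 0.7999
  TFR = 5 × 0.7999 = 3.9995
Difference = 1.8355 − 3.9995 = -2.164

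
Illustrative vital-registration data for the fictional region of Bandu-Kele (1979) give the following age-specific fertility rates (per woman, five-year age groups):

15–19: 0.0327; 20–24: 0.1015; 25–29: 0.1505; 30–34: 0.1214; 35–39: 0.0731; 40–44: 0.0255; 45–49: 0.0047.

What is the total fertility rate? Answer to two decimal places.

2.55

Sum of ASFRs = 0.0327 + 0.1015 + 0.1505 + 0.1214 + 0.0731 + 0.0255 + 0.0047 = 0.5094
TFR = 5 × 0.5094 = 2.547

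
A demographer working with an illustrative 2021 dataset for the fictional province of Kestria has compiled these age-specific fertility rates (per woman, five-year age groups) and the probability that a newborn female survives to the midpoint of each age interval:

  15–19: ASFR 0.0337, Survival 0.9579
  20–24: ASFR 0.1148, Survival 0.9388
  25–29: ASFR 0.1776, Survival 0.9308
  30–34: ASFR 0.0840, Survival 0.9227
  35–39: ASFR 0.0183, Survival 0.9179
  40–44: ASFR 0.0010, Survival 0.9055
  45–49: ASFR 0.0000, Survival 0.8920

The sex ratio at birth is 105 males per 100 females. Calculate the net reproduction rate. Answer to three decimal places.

Proportion female at birth = 100 / (100 + 105) = 0.48780.
Per-age-group product (5 × ASFR × survival probability):
  15–19: 5 × 0.0337 × 0.9579 = 0.16141
  20–24: 5 × 0.1148 × 0.9388 = 0.53887
  25–29: 5 × 0.1776 × 0.9308 = 0.82655
  30–34: 5 × 0.0840 × 0.9227 = 0.38753
  35–39: 5 × 0.0183 × 0.9179 = 0.08399
  40–44: 5 × 0.0010 × 0.9055 = 0.00453
  45–49: 5 × 0.0000 × 0.8920 = 0.00000
Sum = 2.00288
NRR = 0.48780 × 2.00288 = 0.97700
With NRR below 1 the population is below replacement fertility.

0.977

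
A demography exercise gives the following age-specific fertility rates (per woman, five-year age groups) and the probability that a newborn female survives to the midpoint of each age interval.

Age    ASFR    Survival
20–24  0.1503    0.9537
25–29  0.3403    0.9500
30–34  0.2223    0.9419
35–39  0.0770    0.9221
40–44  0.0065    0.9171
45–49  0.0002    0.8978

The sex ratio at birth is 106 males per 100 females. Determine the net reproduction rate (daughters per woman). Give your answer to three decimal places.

Proportion female at birth = 100 / (100 + 106) = 0.48544.
Weighting each age-specific rate by interval width and survival:
  20–24: 5 × 0.1503 × 0.9537 = 0.71671
  25–29: 5 × 0.3403 × 0.9500 = 1.61643
  30–34: 5 × 0.2223 × 0.9419 = 1.04692
  35–39: 5 × 0.0770 × 0.9221 = 0.35501
  40–44: 5 × 0.0065 × 0.9171 = 0.02981
  45–49: 5 × 0.0002 × 0.8978 = 0.00090
Sum = 3.76578
NRR = 0.48544 × 3.76578 = 1.82806

1.828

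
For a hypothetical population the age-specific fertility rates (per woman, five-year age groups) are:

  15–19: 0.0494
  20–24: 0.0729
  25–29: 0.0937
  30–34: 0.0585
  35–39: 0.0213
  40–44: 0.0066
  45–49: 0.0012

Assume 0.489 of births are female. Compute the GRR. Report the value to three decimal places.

Proportion female at birth = 0.489.
Sum of ASFRs = 0.0494 + 0.0729 + 0.0937 + 0.0585 + 0.0213 + 0.0066 + 0.0012 = 0.3036
TFR = 5 × 0.3036 = 1.518
GRR = 0.489 × 1.518 = 0.74230

0.742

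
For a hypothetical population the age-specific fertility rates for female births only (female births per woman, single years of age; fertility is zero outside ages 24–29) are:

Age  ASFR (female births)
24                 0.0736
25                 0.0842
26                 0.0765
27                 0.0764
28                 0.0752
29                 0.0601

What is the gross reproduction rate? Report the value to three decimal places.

Sum of female ASFRs = 0.0736 + 0.0842 + 0.0765 + 0.0764 + 0.0752 + 0.0601 = 0.4460
GRR = 0.446

0.446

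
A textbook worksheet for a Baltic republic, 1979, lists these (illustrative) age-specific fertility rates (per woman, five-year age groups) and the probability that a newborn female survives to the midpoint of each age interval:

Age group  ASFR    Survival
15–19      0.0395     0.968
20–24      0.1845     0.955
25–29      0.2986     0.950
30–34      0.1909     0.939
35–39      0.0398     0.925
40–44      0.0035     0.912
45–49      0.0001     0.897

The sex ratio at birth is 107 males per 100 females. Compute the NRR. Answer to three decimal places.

1.733

Proportion female at birth = 100 / (100 + 107) = 0.48309.
Survival-weighted fertility by age (5·fₓ·Sₓ):
  15–19: 5 × 0.0395 × 0.968 = 0.19118
  20–24: 5 × 0.1845 × 0.955 = 0.88099
  25–29: 5 × 0.2986 × 0.950 = 1.41835
  30–34: 5 × 0.1909 × 0.939 = 0.89628
  35–39: 5 × 0.0398 × 0.925 = 0.18408
  40–44: 5 × 0.0035 × 0.912 = 0.01596
  45–49: 5 × 0.0001 × 0.897 = 0.00045
Sum = 3.58729
NRR = 0.48309 × 3.58729 = 1.73298
With NRR above 1 the population is above replacement fertility.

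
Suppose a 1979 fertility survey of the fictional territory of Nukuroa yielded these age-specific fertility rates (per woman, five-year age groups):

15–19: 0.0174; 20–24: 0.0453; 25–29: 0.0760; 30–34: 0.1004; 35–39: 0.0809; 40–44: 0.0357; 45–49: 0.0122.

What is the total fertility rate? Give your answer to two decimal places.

1.84

Sum of ASFRs = 0.0174 + 0.0453 + 0.0760 + 0.1004 + 0.0809 + 0.0357 + 0.0122 = 0.3679
TFR = 5 × 0.3679 = 1.8395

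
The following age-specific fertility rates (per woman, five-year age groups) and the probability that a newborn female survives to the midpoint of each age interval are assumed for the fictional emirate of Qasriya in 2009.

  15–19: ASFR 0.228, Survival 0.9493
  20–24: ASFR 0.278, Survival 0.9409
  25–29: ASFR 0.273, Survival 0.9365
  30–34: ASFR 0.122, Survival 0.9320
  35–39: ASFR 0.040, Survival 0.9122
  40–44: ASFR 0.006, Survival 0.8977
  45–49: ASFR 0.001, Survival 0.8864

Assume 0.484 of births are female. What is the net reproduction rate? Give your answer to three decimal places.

2.154

Proportion female at birth = 0.484.
Survival-weighted fertility by age (5·fₓ·Sₓ):
  15–19: 5 × 0.228 × 0.9493 = 1.08220
  20–24: 5 × 0.278 × 0.9409 = 1.30785
  25–29: 5 × 0.273 × 0.9365 = 1.27832
  30–34: 5 × 0.122 × 0.9320 = 0.56852
  35–39: 5 × 0.040 × 0.9122 = 0.18244
  40–44: 5 × 0.006 × 0.8977 = 0.02693
  45–49: 5 × 0.001 × 0.8864 = 0.00443
Sum = 4.45069
NRR = 0.484 × 4.45069 = 2.15413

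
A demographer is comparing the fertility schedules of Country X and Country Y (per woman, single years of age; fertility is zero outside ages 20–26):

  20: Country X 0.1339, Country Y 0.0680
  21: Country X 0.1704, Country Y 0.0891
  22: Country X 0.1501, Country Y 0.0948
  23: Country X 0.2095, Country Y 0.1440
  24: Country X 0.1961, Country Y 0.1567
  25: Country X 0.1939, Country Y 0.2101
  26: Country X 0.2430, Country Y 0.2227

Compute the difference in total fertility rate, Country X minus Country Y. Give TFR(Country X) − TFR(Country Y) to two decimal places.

0.31

Country X:
  Sum of ASFRs = 0.1339 + 0.1704 + 0.1501 + 0.2095 + 0.1961 + 0.1939 + 0.2430 = 1.2969
  TFR = 1.2969
Country Y:
  Sum of ASFRs = 0.0680 + 0.0891 + 0.0948 + 0.1440 + 0.1567 + 0.2101 + 0.2227 = 0.9854
  TFR = 0.9854
Difference = 1.2969 − 0.9854 = 0.3115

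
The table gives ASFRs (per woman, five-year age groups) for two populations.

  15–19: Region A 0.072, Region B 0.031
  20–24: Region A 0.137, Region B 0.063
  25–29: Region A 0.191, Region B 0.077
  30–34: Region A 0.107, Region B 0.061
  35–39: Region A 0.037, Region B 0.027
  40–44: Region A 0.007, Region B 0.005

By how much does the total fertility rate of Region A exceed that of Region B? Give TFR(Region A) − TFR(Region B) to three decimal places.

1.435

Region A:
  Sum of ASFRs = 0.072 + 0.137 + 0.191 + 0.107 + 0.037 + 0.007 = 0.551
  TFR = 5 × 0.551 = 2.755
Region B:
  Sum of ASFRs = 0.031 + 0.063 + 0.077 + 0.061 + 0.027 + 0.005 = 0.264
  TFR = 5 × 0.264 = 1.32
Difference = 2.755 − 1.32 = 1.435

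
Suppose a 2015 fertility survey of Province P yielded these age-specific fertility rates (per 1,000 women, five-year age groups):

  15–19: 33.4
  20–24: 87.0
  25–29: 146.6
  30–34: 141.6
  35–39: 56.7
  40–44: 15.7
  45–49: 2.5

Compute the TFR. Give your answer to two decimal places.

2.42

Sum of ASFRs = 33.4 + 87.0 + 146.6 + 141.6 + 56.7 + 15.7 + 2.5 = 483.5
TFR = 5 × 483.5 / 1000 = 2.4175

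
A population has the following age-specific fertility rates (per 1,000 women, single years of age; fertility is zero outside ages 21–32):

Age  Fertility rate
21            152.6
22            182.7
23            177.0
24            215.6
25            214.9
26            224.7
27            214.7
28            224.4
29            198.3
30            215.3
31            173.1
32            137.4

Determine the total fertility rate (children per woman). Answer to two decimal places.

Sum of ASFRs = 152.6 + 182.7 + 177.0 + 215.6 + 214.9 + 224.7 + 214.7 + 224.4 + 198.3 + 215.3 + 173.1 + 137.4 = 2330.7
TFR = 2330.7 / 1000 = 2.3307

2.33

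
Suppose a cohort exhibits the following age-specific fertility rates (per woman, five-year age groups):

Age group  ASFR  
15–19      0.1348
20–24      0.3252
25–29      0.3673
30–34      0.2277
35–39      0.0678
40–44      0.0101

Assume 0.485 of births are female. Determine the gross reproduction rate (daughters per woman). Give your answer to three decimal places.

2.747

Proportion female at birth = 0.485.
Sum of ASFRs = 0.1348 + 0.3252 + 0.3673 + 0.2277 + 0.0678 + 0.0101 = 1.1329
TFR = 5 × 1.1329 = 5.6645
GRR = 0.485 × 5.6645 = 2.74728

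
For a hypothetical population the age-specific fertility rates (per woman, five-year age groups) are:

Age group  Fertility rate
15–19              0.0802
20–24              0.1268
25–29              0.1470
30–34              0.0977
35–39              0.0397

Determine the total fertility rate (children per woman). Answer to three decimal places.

Sum of ASFRs = 0.0802 + 0.1268 + 0.1470 + 0.0977 + 0.0397 = 0.4914
TFR = 5 × 0.4914 = 2.457

2.457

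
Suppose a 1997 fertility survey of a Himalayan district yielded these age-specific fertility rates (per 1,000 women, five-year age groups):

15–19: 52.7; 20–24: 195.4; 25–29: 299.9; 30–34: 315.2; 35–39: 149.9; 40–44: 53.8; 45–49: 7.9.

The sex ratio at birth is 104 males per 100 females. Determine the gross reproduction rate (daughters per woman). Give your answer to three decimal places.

2.634

Proportion female at birth = 100 / (100 + 104) = 0.49020.
Sum of ASFRs = 52.7 + 195.4 + 299.9 + 315.2 + 149.9 + 53.8 + 7.9 = 1074.8
TFR = 5 × 1074.8 / 1000 = 5.374
GRR = 0.49020 × 5.374 = 2.63433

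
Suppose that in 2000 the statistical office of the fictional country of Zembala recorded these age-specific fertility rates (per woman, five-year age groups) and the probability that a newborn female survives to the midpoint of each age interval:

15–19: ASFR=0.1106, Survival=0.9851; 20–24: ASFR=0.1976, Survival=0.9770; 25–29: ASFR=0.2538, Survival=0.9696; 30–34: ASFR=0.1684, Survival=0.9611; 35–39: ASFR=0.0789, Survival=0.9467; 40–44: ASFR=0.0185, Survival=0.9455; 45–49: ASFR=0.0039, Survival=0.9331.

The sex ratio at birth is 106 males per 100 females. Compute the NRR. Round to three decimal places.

Proportion female at birth = 100 / (100 + 106) = 0.48544.
Weighting each age-specific rate by interval width and survival:
  15–19: 5 × 0.1106 × 0.9851 = 0.54476
  20–24: 5 × 0.1976 × 0.9770 = 0.96528
  25–29: 5 × 0.2538 × 0.9696 = 1.23042
  30–34: 5 × 0.1684 × 0.9611 = 0.80925
  35–39: 5 × 0.0789 × 0.9467 = 0.37347
  40–44: 5 × 0.0185 × 0.9455 = 0.08746
  45–49: 5 × 0.0039 × 0.9331 = 0.01820
Sum = 4.02884
NRR = 0.48544 × 4.02884 = 1.95576

1.956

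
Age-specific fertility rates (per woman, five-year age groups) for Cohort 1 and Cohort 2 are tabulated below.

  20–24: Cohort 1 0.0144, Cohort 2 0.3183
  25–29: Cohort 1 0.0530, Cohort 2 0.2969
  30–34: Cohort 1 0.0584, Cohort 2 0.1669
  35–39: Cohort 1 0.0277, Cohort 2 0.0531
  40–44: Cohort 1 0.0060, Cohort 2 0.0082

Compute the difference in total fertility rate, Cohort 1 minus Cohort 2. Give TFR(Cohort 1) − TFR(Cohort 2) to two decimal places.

-3.42

Cohort 1:
  Sum of ASFRs = 0.0144 + 0.0530 + 0.0584 + 0.0277 + 0.0060 = 0.1595
  TFR = 5 × 0.1595 = 0.7975
Cohort 2:
  Sum of ASFRs = 0.3183 + 0.2969 + 0.1669 + 0.0531 + 0.0082 = 0.8434
  TFR = 5 × 0.8434 = 4.217
Difference = 0.7975 − 4.217 = -3.4195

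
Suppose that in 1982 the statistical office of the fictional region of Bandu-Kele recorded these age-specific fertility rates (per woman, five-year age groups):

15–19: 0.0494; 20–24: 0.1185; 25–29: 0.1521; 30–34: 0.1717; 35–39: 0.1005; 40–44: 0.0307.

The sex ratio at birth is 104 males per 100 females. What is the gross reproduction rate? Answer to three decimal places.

1.527

Proportion female at birth = 100 / (100 + 104) = 0.49020.
Sum of ASFRs = 0.0494 + 0.1185 + 0.1521 + 0.1717 + 0.1005 + 0.0307 = 0.6229
TFR = 5 × 0.6229 = 3.1145
GRR = 0.49020 × 3.1145 = 1.52673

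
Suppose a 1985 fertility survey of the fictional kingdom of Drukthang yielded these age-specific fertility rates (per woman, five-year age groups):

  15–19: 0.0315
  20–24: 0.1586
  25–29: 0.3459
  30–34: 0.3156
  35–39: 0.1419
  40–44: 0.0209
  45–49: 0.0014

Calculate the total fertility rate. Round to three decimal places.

5.079

Sum of ASFRs = 0.0315 + 0.1586 + 0.3459 + 0.3156 + 0.1419 + 0.0209 + 0.0014 = 1.0158
TFR = 5 × 1.0158 = 5.079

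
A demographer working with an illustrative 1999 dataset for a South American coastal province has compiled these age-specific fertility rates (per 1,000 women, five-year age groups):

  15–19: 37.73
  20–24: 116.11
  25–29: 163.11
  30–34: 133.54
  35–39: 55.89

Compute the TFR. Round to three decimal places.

Sum of ASFRs = 37.73 + 116.11 + 163.11 + 133.54 + 55.89 = 506.38
TFR = 5 × 506.38 / 1000 = 2.5319

2.532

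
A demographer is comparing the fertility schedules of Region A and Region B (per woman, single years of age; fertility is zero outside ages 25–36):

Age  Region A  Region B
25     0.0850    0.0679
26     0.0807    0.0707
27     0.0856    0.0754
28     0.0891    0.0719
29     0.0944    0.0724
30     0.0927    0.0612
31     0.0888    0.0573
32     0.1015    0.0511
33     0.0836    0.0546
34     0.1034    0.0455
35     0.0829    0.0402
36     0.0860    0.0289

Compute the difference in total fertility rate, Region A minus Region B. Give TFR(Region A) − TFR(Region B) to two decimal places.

0.38

Region A:
  Sum of ASFRs = 0.0850 + 0.0807 + 0.0856 + 0.0891 + 0.0944 + 0.0927 + 0.0888 + 0.1015 + 0.0836 + 0.1034 + 0.0829 + 0.0860 = 1.0737
  TFR = 1.0737
Region B:
  Sum of ASFRs = 0.0679 + 0.0707 + 0.0754 + 0.0719 + 0.0724 + 0.0612 + 0.0573 + 0.0511 + 0.0546 + 0.0455 + 0.0402 + 0.0289 = 0.6971
  TFR = 0.6971
Difference = 1.0737 − 0.6971 = 0.3766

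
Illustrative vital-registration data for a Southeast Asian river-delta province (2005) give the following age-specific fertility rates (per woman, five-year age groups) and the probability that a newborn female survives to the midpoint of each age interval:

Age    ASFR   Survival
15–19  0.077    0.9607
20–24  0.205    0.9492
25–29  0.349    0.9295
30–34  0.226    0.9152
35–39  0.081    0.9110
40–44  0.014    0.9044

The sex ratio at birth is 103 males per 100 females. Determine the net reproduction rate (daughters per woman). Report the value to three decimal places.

Proportion female at birth = 100 / (100 + 103) = 0.49261.
Weighting each age-specific rate by interval width and survival:
  15–19: 5 × 0.077 × 0.9607 = 0.36987
  20–24: 5 × 0.205 × 0.9492 = 0.97293
  25–29: 5 × 0.349 × 0.9295 = 1.62198
  30–34: 5 × 0.226 × 0.9152 = 1.03418
  35–39: 5 × 0.081 × 0.9110 = 0.36896
  40–44: 5 × 0.014 × 0.9044 = 0.06331
Sum = 4.43123
NRR = 0.49261 × 4.43123 = 2.18287

2.183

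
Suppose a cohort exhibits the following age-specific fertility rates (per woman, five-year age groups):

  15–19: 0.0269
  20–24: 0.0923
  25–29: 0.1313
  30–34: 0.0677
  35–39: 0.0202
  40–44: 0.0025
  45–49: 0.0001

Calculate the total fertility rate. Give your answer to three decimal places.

1.705

Sum of ASFRs = 0.0269 + 0.0923 + 0.1313 + 0.0677 + 0.0202 + 0.0025 + 0.0001 = 0.3410
TFR = 5 × 0.3410 = 1.705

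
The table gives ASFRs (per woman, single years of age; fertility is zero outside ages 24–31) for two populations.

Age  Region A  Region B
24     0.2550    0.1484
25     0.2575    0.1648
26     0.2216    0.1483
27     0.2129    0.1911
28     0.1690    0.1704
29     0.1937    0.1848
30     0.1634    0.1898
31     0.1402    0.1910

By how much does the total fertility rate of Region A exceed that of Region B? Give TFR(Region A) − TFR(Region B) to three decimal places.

Region A:
  Sum of ASFRs = 0.2550 + 0.2575 + 0.2216 + 0.2129 + 0.1690 + 0.1937 + 0.1634 + 0.1402 = 1.6133
  TFR = 1.6133
Region B:
  Sum of ASFRs = 0.1484 + 0.1648 + 0.1483 + 0.1911 + 0.1704 + 0.1848 + 0.1898 + 0.1910 = 1.3886
  TFR = 1.3886
Difference = 1.6133 − 1.3886 = 0.2247

0.225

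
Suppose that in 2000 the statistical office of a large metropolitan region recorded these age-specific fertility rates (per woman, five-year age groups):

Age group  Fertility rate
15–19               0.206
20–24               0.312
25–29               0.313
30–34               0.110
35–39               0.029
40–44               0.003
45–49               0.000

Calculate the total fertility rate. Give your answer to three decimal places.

Sum of ASFRs = 0.206 + 0.312 + 0.313 + 0.110 + 0.029 + 0.003 + 0.000 = 0.973
TFR = 5 × 0.973 = 4.865

4.865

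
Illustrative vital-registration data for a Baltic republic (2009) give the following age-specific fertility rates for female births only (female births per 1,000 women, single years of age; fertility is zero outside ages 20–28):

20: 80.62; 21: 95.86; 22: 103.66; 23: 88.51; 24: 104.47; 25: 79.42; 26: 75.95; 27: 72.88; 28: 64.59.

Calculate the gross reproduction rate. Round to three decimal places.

0.766

Sum of female ASFRs = 80.62 + 95.86 + 103.66 + 88.51 + 104.47 + 79.42 + 75.95 + 72.88 + 64.59 = 765.96
GRR = 765.96 / 1000 = 0.76596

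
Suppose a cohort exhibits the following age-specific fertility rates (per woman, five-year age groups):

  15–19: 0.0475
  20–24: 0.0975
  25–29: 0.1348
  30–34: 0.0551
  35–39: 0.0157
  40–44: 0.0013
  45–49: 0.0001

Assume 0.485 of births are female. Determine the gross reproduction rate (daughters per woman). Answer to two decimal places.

Proportion female at birth = 0.485.
Sum of ASFRs = 0.0475 + 0.0975 + 0.1348 + 0.0551 + 0.0157 + 0.0013 + 0.0001 = 0.3520
TFR = 5 × 0.3520 = 1.76
GRR = 0.485 × 1.76 = 0.85360

0.85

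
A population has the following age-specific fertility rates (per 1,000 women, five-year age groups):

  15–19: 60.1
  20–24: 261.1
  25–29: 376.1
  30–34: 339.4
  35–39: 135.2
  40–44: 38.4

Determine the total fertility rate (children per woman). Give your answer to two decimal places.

6.05

Sum of ASFRs = 60.1 + 261.1 + 376.1 + 339.4 + 135.2 + 38.4 = 1210.3
TFR = 5 × 1210.3 / 1000 = 6.0515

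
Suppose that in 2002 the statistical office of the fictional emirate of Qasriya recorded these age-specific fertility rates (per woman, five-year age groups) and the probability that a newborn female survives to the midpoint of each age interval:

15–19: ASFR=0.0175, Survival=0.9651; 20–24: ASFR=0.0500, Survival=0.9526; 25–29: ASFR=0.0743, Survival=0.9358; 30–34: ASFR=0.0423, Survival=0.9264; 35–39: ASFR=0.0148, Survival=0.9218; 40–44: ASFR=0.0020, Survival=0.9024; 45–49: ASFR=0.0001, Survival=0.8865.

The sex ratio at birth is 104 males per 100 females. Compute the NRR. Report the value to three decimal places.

Proportion female at birth = 100 / (100 + 104) = 0.49020.
Weighting each age-specific rate by interval width and survival:
  15–19: 5 × 0.0175 × 0.9651 = 0.08445
  20–24: 5 × 0.0500 × 0.9526 = 0.23815
  25–29: 5 × 0.0743 × 0.9358 = 0.34765
  30–34: 5 × 0.0423 × 0.9264 = 0.19593
  35–39: 5 × 0.0148 × 0.9218 = 0.06821
  40–44: 5 × 0.0020 × 0.9024 = 0.00902
  45–49: 5 × 0.0001 × 0.8865 = 0.00044
Sum = 0.94385
NRR = 0.49020 × 0.94385 = 0.46268
NRR < 1, so the cohort does not fully replace itself.

0.463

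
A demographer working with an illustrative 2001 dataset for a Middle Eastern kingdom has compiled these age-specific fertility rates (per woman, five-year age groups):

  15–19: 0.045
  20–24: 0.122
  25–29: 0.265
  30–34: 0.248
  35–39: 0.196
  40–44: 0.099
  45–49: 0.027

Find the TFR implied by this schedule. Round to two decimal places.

Sum of ASFRs = 0.045 + 0.122 + 0.265 + 0.248 + 0.196 + 0.099 + 0.027 = 1.002
TFR = 5 × 1.002 = 5.01

5.01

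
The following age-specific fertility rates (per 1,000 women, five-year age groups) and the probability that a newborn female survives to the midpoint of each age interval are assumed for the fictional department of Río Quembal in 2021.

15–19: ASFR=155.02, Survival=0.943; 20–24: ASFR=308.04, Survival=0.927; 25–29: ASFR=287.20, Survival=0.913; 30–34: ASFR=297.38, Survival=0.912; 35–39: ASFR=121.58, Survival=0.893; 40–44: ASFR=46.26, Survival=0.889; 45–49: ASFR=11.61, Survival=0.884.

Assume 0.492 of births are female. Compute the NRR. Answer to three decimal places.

2.768

Proportion female at birth = 0.492.
Survival-weighted fertility by age (5·fₓ·Sₓ):
  15–19: 5 × 155.02/1000 × 0.943 = 0.73092
  20–24: 5 × 308.04/1000 × 0.927 = 1.42777
  25–29: 5 × 287.20/1000 × 0.913 = 1.31107
  30–34: 5 × 297.38/1000 × 0.912 = 1.35605
  35–39: 5 × 121.58/1000 × 0.893 = 0.54285
  40–44: 5 × 46.26/1000 × 0.889 = 0.20563
  45–49: 5 × 11.61/1000 × 0.884 = 0.05132
Sum = 5.62561
NRR = 0.492 × 5.62561 = 2.76780
NRR > 1, so each generation more than replaces itself.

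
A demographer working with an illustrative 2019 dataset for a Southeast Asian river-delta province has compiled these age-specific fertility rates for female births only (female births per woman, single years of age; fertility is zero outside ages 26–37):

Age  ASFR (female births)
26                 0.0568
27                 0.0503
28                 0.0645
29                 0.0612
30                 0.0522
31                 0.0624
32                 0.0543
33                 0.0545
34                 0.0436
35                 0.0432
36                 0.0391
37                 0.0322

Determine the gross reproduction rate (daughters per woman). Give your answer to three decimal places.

Sum of female ASFRs = 0.0568 + 0.0503 + 0.0645 + 0.0612 + 0.0522 + 0.0624 + 0.0543 + 0.0545 + 0.0436 + 0.0432 + 0.0391 + 0.0322 = 0.6143
GRR = 0.6143

0.614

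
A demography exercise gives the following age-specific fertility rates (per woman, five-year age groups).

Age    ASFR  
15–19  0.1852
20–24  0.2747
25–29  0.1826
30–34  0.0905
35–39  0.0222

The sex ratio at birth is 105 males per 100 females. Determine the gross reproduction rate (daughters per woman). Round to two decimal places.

Proportion female at birth = 100 / (100 + 105) = 0.48780.
Sum of ASFRs = 0.1852 + 0.2747 + 0.1826 + 0.0905 + 0.0222 = 0.7552
TFR = 5 × 0.7552 = 3.776
GRR = 0.48780 × 3.776 = 1.84193

1.84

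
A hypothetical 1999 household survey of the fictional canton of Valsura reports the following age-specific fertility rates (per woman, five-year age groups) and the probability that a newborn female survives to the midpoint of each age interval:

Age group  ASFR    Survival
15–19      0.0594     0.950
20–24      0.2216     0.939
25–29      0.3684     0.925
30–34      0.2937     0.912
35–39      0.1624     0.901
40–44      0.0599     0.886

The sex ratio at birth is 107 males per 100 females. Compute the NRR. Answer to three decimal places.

2.591

Proportion female at birth = 100 / (100 + 107) = 0.48309.
Per-age-group product (5 × ASFR × survival probability):
  15–19: 5 × 0.0594 × 0.950 = 0.28215
  20–24: 5 × 0.2216 × 0.939 = 1.04041
  25–29: 5 × 0.3684 × 0.925 = 1.70385
  30–34: 5 × 0.2937 × 0.912 = 1.33927
  35–39: 5 × 0.1624 × 0.901 = 0.73161
  40–44: 5 × 0.0599 × 0.886 = 0.26536
Sum = 5.36265
NRR = 0.48309 × 5.36265 = 2.59064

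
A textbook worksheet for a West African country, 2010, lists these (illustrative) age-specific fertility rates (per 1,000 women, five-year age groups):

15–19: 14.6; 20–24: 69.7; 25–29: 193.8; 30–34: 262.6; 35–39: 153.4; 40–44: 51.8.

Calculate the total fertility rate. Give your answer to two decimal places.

3.73

Sum of ASFRs = 14.6 + 69.7 + 193.8 + 262.6 + 153.4 + 51.8 = 745.9
TFR = 5 × 745.9 / 1000 = 3.7295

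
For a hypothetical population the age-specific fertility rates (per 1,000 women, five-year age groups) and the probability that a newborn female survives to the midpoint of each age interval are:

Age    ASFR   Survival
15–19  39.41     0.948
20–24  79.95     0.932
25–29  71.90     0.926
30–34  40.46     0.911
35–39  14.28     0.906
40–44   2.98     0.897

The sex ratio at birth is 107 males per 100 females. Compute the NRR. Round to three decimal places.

Proportion female at birth = 100 / (100 + 107) = 0.48309.
Survival-weighted fertility by age (5·fₓ·Sₓ):
  15–19: 5 × 39.41/1000 × 0.948 = 0.18680
  20–24: 5 × 79.95/1000 × 0.932 = 0.37257
  25–29: 5 × 71.90/1000 × 0.926 = 0.33290
  30–34: 5 × 40.46/1000 × 0.911 = 0.18430
  35–39: 5 × 14.28/1000 × 0.906 = 0.06469
  40–44: 5 × 2.98/1000 × 0.897 = 0.01337
Sum = 1.15463
NRR = 0.48309 × 1.15463 = 0.55779

0.558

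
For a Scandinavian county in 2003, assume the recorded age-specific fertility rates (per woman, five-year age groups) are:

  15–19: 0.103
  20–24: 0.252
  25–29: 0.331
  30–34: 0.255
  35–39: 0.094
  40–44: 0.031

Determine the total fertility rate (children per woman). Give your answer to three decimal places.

5.330

Sum of ASFRs = 0.103 + 0.252 + 0.331 + 0.255 + 0.094 + 0.031 = 1.066
TFR = 5 × 1.066 = 5.33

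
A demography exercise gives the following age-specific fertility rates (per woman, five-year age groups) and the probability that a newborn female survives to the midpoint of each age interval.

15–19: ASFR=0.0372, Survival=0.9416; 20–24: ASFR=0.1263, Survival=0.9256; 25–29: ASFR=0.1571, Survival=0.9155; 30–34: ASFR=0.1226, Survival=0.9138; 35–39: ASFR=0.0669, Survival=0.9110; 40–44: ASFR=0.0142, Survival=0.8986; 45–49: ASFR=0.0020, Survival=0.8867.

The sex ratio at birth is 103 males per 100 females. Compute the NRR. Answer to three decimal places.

Proportion female at birth = 100 / (100 + 103) = 0.49261.
Survival-weighted fertility by age (5·fₓ·Sₓ):
  15–19: 5 × 0.0372 × 0.9416 = 0.17514
  20–24: 5 × 0.1263 × 0.9256 = 0.58452
  25–29: 5 × 0.1571 × 0.9155 = 0.71913
  30–34: 5 × 0.1226 × 0.9138 = 0.56016
  35–39: 5 × 0.0669 × 0.9110 = 0.30473
  40–44: 5 × 0.0142 × 0.8986 = 0.06380
  45–49: 5 × 0.0020 × 0.8867 = 0.00887
Sum = 2.41635
NRR = 0.49261 × 2.41635 = 1.19032
An NRR exceeding 1 indicates intrinsic growth under these rates.

1.190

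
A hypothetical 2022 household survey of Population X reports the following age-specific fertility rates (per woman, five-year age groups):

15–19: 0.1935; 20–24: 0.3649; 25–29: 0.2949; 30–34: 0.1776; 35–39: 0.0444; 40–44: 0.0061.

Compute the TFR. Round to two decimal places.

5.41

Sum of ASFRs = 0.1935 + 0.3649 + 0.2949 + 0.1776 + 0.0444 + 0.0061 = 1.0814
TFR = 5 × 1.0814 = 5.407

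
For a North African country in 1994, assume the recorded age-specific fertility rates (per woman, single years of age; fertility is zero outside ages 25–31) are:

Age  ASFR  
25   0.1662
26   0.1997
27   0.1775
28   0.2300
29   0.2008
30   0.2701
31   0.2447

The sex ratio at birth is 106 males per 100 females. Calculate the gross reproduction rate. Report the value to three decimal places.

0.723

Proportion female at birth = 100 / (100 + 106) = 0.48544.
Sum of ASFRs = 0.1662 + 0.1997 + 0.1775 + 0.2300 + 0.2008 + 0.2701 + 0.2447 = 1.4890
TFR = 1.489
GRR = 0.48544 × 1.489 = 0.72282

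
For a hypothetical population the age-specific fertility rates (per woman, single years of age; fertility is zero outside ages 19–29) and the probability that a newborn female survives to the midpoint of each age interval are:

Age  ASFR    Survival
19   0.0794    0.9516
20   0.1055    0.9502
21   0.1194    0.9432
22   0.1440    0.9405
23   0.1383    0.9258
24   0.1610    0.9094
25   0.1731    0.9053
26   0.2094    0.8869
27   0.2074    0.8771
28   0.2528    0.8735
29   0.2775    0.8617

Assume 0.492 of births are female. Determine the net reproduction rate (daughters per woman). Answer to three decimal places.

0.828

Proportion female at birth = 0.492.
Per-age-group product (1 × ASFR × survival probability):
  19: 1 × 0.0794 × 0.9516 = 0.07556
  20: 1 × 0.1055 × 0.9502 = 0.10025
  21: 1 × 0.1194 × 0.9432 = 0.11262
  22: 1 × 0.1440 × 0.9405 = 0.13543
  23: 1 × 0.1383 × 0.9258 = 0.12804
  24: 1 × 0.1610 × 0.9094 = 0.14641
  25: 1 × 0.1731 × 0.9053 = 0.15671
  26: 1 × 0.2094 × 0.8869 = 0.18572
  27: 1 × 0.2074 × 0.8771 = 0.18191
  28: 1 × 0.2528 × 0.8735 = 0.22082
  29: 1 × 0.2775 × 0.8617 = 0.23912
Sum = 1.68259
NRR = 0.492 × 1.68259 = 0.82783
With NRR below 1 the population is below replacement fertility.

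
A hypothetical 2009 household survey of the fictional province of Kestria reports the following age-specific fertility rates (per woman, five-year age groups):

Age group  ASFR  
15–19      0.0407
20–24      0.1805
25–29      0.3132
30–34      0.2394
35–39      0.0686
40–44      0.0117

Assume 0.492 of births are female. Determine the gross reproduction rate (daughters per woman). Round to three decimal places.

2.101

Proportion female at birth = 0.492.
Sum of ASFRs = 0.0407 + 0.1805 + 0.3132 + 0.2394 + 0.0686 + 0.0117 = 0.8541
TFR = 5 × 0.8541 = 4.2705
GRR = 0.492 × 4.2705 = 2.10109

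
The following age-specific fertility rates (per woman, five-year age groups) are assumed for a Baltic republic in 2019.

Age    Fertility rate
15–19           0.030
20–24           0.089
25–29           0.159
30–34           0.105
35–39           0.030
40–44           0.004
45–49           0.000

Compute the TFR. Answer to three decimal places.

2.085

Sum of ASFRs = 0.030 + 0.089 + 0.159 + 0.105 + 0.030 + 0.004 + 0.000 = 0.417
TFR = 5 × 0.417 = 2.085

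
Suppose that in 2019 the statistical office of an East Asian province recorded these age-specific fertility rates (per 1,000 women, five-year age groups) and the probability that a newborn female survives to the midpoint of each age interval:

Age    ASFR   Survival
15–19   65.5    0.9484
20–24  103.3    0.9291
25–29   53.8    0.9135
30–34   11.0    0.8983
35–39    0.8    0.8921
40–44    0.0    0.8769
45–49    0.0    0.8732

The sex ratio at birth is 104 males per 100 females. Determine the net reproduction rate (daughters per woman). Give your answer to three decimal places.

0.534

Proportion female at birth = 100 / (100 + 104) = 0.49020.
Each age group contributes 5 × ASFR × survival:
  15–19: 5 × 65.5/1000 × 0.9484 = 0.31060
  20–24: 5 × 103.3/1000 × 0.9291 = 0.47988
  25–29: 5 × 53.8/1000 × 0.9135 = 0.24573
  30–34: 5 × 11.0/1000 × 0.8983 = 0.04941
  35–39: 5 × 0.8/1000 × 0.8921 = 0.00357
  40–44: 5 × 0.0/1000 × 0.8769 = 0.00000
  45–49: 5 × 0.0/1000 × 0.8732 = 0.00000
Sum = 1.08919
NRR = 0.49020 × 1.08919 = 0.53392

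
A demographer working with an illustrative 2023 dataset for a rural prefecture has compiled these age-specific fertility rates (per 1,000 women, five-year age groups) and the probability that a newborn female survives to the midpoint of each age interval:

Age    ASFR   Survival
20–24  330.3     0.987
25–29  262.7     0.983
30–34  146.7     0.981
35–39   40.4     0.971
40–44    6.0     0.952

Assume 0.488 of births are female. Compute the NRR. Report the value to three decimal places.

Proportion female at birth = 0.488.
Weighting each age-specific rate by interval width and survival:
  20–24: 5 × 330.3/1000 × 0.987 = 1.63003
  25–29: 5 × 262.7/1000 × 0.983 = 1.29117
  30–34: 5 × 146.7/1000 × 0.981 = 0.71956
  35–39: 5 × 40.4/1000 × 0.971 = 0.19614
  40–44: 5 × 6.0/1000 × 0.952 = 0.02856
Sum = 3.86546
NRR = 0.488 × 3.86546 = 1.88634
With NRR above 1 the population is above replacement fertility.

1.886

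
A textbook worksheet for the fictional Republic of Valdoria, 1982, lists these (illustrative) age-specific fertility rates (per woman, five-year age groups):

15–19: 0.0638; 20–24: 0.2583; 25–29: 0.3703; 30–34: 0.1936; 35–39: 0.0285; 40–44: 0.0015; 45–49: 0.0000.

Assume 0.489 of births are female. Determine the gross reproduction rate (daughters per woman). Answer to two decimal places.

2.24

Proportion female at birth = 0.489.
Sum of ASFRs = 0.0638 + 0.2583 + 0.3703 + 0.1936 + 0.0285 + 0.0015 + 0.0000 = 0.9160
TFR = 5 × 0.9160 = 4.58
GRR = 0.489 × 4.58 = 2.23962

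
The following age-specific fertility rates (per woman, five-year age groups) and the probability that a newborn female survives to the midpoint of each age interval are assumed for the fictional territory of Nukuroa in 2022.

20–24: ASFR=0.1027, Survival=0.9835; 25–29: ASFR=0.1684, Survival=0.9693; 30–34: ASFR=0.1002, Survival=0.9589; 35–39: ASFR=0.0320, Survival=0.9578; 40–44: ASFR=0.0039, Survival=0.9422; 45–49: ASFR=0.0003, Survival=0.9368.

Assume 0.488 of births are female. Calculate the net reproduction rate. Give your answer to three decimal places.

0.964

Proportion female at birth = 0.488.
Each age group contributes 5 × ASFR × survival:
  20–24: 5 × 0.1027 × 0.9835 = 0.50503
  25–29: 5 × 0.1684 × 0.9693 = 0.81615
  30–34: 5 × 0.1002 × 0.9589 = 0.48041
  35–39: 5 × 0.0320 × 0.9578 = 0.15325
  40–44: 5 × 0.0039 × 0.9422 = 0.01837
  45–49: 5 × 0.0003 × 0.9368 = 0.00141
Sum = 1.97462
NRR = 0.488 × 1.97462 = 0.96361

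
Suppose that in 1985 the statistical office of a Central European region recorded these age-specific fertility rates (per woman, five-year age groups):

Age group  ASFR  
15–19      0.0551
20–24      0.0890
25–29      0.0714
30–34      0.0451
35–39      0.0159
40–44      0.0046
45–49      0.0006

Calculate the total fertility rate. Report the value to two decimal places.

1.41

Sum of ASFRs = 0.0551 + 0.0890 + 0.0714 + 0.0451 + 0.0159 + 0.0046 + 0.0006 = 0.2817
TFR = 5 × 0.2817 = 1.4085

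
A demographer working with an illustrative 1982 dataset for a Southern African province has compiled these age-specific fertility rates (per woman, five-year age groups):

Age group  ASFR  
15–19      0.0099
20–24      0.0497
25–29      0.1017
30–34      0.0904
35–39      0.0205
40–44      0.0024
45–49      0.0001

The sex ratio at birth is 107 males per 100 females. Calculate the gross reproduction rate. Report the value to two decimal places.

Proportion female at birth = 100 / (100 + 107) = 0.48309.
Sum of ASFRs = 0.0099 + 0.0497 + 0.1017 + 0.0904 + 0.0205 + 0.0024 + 0.0001 = 0.2747
TFR = 5 × 0.2747 = 1.3735
GRR = 0.48309 × 1.3735 = 0.66352

0.66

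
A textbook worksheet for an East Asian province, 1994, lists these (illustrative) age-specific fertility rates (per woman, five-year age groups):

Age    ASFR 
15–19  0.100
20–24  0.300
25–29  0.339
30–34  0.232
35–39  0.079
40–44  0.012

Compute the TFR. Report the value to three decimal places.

Sum of ASFRs = 0.100 + 0.300 + 0.339 + 0.232 + 0.079 + 0.012 = 1.062
TFR = 5 × 1.062 = 5.31

5.310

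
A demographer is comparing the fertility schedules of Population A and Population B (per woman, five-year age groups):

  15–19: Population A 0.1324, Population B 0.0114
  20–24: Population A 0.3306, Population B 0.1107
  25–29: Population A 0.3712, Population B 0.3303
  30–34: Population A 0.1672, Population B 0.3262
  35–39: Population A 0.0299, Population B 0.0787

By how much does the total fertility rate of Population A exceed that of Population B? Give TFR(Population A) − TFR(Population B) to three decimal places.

Population A:
  Sum of ASFRs = 0.1324 + 0.3306 + 0.3712 + 0.1672 + 0.0299 = 1.0313
  TFR = 5 × 1.0313 = 5.1565
Population B:
  Sum of ASFRs = 0.0114 + 0.1107 + 0.3303 + 0.3262 + 0.0787 = 0.8573
  TFR = 5 × 0.8573 = 4.2865
Difference = 5.1565 − 4.2865 = 0.87

0.870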